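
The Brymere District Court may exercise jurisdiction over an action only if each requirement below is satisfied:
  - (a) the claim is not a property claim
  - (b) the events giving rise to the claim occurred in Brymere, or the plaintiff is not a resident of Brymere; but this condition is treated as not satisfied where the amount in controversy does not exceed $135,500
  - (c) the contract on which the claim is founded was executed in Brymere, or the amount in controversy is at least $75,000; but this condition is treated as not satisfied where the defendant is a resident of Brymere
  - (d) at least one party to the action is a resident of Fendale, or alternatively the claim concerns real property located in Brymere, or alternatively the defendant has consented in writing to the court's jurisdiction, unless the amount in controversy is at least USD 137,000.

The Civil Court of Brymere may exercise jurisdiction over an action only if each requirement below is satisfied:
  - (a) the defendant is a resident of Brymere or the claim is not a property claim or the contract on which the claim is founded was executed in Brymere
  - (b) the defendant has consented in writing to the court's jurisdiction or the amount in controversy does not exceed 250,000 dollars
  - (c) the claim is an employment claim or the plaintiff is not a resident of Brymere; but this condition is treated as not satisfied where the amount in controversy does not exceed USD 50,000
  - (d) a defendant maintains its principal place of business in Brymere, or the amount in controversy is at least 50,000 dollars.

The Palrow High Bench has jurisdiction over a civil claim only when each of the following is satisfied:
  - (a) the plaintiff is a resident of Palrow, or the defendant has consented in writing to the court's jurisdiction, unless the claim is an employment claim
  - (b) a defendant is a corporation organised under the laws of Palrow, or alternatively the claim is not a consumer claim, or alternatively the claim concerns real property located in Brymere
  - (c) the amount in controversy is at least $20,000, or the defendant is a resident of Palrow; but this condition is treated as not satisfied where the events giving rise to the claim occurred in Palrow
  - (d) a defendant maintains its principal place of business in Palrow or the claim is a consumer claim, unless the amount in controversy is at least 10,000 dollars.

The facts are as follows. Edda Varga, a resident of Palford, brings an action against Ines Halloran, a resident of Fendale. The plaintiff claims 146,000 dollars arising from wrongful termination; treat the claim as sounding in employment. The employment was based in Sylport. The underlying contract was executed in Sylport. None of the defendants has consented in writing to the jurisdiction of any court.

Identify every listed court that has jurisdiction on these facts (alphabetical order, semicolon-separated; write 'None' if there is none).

The Brymere District Court:
  (a) The claim is an employment claim, not a property claim. Met.
  (b) The plaintiff resides in Palford, which is not Brymere, so this disjunct is met. The exception is not triggered, since the amount in controversy is USD 146,000, above the 135,500 dollars ceiling. Met.
  (c) The amount in controversy is $146,000, which meets the $75,000 floor — that alternative is enough. The carve-out does not apply: the defendant resides in Fendale, not Brymere. Condition met.
  (d) Ines Halloran resides in Fendale, which satisfies one of the alternatives. Satisfied.
  → All conditions met; jurisdiction exists.
The Civil Court of Brymere:
  (a) The claim is an employment claim, not a property claim — that alternative is enough. Satisfied.
  (b) The amount in controversy is 146,000 dollars, within the 250,000 dollars ceiling, so one alternative holds. Condition met.
  (c) The claim is an employment claim, so this disjunct is met. The carve-out does not apply: the amount in controversy is $146,000, above the 50,000 dollars ceiling. Satisfied.
  (d) The amount in controversy is $146,000, which meets the $50,000 floor — that alternative is enough. Satisfied.
  → The court has jurisdiction.
The Palrow High Bench:
  (a) The plaintiff resides in Palford, not Palrow; no such written consent has been filed — none of the alternatives is met. However, the claim is an employment claim, so the 'unless' proviso supplies this condition. Satisfied.
  (b) The claim is an employment claim, not a consumer claim, so one alternative holds. Met.
  (c) The amount in controversy is $146,000, which meets the USD 20,000 floor, so one alternative holds. The carve-out does not apply: the operative events occurred in Sylport, not Palrow. Satisfied.
  (d) No defendant is a corporation; the claim is an employment claim, not a consumer claim — no alternative holds. But the amount in controversy is USD 146,000, which meets the $10,000 floor, and the 'unless' clause therefore excuses the requirement. Satisfied.
  → Every requirement is satisfied — jurisdiction.

the Brymere District Court; the Civil Court of Brymere; the Palrow High Bench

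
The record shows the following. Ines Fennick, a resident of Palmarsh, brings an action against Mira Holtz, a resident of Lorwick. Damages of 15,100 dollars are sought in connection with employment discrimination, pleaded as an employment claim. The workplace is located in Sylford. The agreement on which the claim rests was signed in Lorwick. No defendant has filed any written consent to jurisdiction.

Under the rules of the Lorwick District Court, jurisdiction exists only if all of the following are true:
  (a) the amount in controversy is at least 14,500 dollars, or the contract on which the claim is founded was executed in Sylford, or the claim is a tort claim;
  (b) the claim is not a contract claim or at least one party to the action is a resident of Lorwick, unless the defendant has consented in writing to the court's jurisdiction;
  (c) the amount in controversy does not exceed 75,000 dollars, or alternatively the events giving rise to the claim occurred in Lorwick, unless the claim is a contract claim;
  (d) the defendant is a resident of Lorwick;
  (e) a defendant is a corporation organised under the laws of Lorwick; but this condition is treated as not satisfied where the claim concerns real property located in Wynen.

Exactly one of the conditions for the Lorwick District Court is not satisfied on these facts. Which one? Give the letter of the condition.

(e)

The Lorwick District Court:
  (a) The amount in controversy is 15,100 dollars, which meets the $14,500 floor, which satisfies one of the alternatives. Condition met.
  (b) The claim is an employment claim, not a contract claim, so this disjunct is met. Satisfied.
  (c) The amount in controversy is $15,100, within the $75,000 ceiling, so this disjunct is met. Met.
  (d) The defendant resides in Lorwick. Satisfied.
  (e) No defendant is a corporation. Condition not met.
Only condition (e) fails.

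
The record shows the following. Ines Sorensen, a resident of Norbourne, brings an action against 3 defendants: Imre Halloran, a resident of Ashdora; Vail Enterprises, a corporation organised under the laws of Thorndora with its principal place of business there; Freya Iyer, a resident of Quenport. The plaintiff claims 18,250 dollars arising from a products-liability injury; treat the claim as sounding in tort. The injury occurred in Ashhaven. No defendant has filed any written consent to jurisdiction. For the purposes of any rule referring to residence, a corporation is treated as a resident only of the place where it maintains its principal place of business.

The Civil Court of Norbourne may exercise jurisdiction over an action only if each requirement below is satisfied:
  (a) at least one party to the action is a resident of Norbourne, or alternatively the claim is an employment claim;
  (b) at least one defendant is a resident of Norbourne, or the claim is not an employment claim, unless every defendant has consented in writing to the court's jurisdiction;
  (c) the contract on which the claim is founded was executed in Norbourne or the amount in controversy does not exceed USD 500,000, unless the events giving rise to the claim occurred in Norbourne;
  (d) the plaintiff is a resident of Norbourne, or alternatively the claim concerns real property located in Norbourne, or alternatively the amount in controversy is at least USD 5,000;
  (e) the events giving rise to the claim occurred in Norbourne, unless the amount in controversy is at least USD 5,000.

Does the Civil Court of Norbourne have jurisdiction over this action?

Yes

The Civil Court of Norbourne:
  (a) Ines Sorensen resides in Norbourne, so one alternative holds. Met.
  (b) The claim is a tort claim, not an employment claim — that alternative is enough. Satisfied.
  (c) The amount in controversy is $18,250, within the $500,000 ceiling — that alternative is enough. Satisfied.
  (d) The plaintiff resides in Norbourne, so one alternative holds. Met.
  (e) The operative events occurred in Ashhaven, not Norbourne. But the amount in controversy is USD 18,250, which meets the 5,000 dollars floor, and the 'unless' clause therefore excuses the requirement. Condition met.
  → The court has jurisdiction.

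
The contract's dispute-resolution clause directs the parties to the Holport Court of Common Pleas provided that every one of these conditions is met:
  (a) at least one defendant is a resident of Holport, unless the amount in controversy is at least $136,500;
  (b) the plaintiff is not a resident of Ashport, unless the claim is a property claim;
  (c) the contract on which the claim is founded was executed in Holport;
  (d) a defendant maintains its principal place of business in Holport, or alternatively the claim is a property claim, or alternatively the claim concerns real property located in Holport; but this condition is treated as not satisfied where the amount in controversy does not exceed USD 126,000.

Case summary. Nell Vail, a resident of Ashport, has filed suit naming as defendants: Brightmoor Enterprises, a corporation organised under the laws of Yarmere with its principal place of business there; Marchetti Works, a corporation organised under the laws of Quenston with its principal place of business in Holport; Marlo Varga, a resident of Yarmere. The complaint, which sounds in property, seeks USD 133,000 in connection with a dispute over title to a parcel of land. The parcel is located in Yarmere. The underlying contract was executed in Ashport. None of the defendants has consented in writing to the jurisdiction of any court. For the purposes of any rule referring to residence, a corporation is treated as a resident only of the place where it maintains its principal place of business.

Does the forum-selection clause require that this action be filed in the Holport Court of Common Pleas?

The Holport Court of Common Pleas:
  (a) Marchetti Works resides in Holport. Satisfied.
  (b) The plaintiff resides in Ashport. However, the claim is a property claim, so the 'unless' proviso supplies this condition. Condition met.
  (c) The contract was executed in Ashport, not Holport. Fails.
  (d) Marchetti Works has its principal place of business in Holport — that alternative is enough. And the carve-out is inapplicable — the amount in controversy is USD 133,000, above the USD 126,000 ceiling. Met.
  → Forum clause is not triggered.

No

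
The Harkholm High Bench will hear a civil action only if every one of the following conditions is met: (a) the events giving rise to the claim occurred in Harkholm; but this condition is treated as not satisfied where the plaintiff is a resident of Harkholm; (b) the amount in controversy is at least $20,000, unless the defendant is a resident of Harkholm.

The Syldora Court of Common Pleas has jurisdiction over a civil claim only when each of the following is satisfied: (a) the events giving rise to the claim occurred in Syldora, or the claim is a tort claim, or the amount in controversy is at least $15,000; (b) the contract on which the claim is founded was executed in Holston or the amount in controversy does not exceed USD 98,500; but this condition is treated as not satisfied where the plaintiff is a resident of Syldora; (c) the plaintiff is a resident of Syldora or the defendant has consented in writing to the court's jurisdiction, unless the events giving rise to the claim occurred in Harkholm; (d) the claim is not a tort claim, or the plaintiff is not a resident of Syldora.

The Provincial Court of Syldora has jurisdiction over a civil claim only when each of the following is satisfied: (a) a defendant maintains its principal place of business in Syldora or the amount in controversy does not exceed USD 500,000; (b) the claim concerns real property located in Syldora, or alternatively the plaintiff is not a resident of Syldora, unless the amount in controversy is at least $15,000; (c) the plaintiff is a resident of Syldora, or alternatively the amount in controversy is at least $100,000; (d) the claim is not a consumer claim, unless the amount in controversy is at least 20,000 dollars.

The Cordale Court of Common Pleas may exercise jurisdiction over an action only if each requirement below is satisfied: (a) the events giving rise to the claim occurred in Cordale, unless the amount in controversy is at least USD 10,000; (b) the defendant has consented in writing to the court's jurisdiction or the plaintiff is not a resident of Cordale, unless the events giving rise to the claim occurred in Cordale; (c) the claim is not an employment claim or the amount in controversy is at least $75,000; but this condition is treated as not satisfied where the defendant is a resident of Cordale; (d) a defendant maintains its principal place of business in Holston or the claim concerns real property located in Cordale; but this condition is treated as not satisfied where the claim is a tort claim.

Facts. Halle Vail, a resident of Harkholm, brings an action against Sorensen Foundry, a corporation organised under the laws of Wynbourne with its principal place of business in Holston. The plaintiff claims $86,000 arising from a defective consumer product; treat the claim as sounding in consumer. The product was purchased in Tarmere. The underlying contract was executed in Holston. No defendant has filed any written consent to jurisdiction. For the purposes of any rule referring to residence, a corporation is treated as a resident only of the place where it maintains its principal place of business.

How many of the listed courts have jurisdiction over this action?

The Harkholm High Bench:
  (a) The operative events occurred in Tarmere, not Harkholm. Not met.
  (b) The amount in controversy is $86,000, which meets the 20,000 dollars floor. Met.
  → Not every requirement is met — no jurisdiction.
The Syldora Court of Common Pleas:
  (a) The amount in controversy is USD 86,000, which meets the $15,000 floor, which satisfies one of the alternatives. Satisfied.
  (b) The contract was executed in Holston, so this disjunct is met. The exception is not triggered, since the plaintiff resides in Harkholm, not Syldora. Condition met.
  (c) The plaintiff resides in Harkholm, not Syldora; no such written consent has been filed — every alternative fails. Nor does the 'unless' clause help: the operative events occurred in Tarmere, not Harkholm. Condition not met.
  (d) The claim is a consumer claim, not a tort claim, which satisfies one of the alternatives. Condition met.
  → Not every requirement is met — no jurisdiction.
The Provincial Court of Syldora:
  (a) The amount in controversy is 86,000 dollars, within the 500,000 dollars ceiling, so one alternative holds. Met.
  (b) The plaintiff resides in Harkholm, which is not Syldora — that alternative is enough. Met.
  (c) The plaintiff resides in Harkholm, not Syldora; the amount in controversy is $86,000, below the 100,000 dollars floor — none of the alternatives is met. Condition not met.
  (d) The claim is a consumer claim. However, the amount in controversy is $86,000, which meets the USD 20,000 floor, so the 'unless' proviso supplies this condition. Met.
  → The court lacks jurisdiction.
The Cordale Court of Common Pleas:
  (a) The operative events occurred in Tarmere, not Cordale. But the amount in controversy is $86,000, which meets the 10,000 dollars floor, and the 'unless' clause therefore excuses the requirement. Condition met.
  (b) The plaintiff resides in Harkholm, which is not Cordale, so this disjunct is met. Met.
  (c) The claim is a consumer claim, not an employment claim, which satisfies one of the alternatives. And the carve-out is inapplicable — the defendant resides in Holston, not Cordale. Condition met.
  (d) Sorensen Foundry has its principal place of business in Holston, so one alternative holds. And the carve-out is inapplicable — the claim is a consumer claim, not a tort claim. Satisfied.
  → The court has jurisdiction.
Courts with jurisdiction: the Cordale Court of Common Pleas — 1 in total.

1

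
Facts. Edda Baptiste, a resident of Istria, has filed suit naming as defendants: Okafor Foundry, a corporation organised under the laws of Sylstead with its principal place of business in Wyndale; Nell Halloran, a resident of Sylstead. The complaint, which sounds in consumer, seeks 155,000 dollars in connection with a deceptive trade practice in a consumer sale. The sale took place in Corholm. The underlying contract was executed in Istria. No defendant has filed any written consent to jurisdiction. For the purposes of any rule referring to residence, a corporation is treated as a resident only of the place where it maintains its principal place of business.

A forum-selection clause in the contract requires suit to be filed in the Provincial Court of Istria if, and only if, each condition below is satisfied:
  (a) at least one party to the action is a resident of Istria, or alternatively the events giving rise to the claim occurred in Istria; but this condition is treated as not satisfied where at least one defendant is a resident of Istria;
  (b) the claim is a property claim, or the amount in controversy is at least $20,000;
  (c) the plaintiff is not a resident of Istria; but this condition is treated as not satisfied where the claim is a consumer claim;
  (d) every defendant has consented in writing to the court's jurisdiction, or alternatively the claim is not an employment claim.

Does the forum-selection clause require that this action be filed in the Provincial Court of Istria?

The Provincial Court of Istria:
  (a) Edda Baptiste resides in Istria — that alternative is enough. The carve-out does not apply: no defendant resides in Istria (they reside in Wyndale, Sylstead). Met.
  (b) The amount in controversy is $155,000, which meets the 20,000 dollars floor — that alternative is enough. Condition met.
  (c) The plaintiff resides in Istria. Fails.
  (d) The claim is a consumer claim, not an employment claim, so this disjunct is met. Condition met.
  → Forum clause is not triggered.

No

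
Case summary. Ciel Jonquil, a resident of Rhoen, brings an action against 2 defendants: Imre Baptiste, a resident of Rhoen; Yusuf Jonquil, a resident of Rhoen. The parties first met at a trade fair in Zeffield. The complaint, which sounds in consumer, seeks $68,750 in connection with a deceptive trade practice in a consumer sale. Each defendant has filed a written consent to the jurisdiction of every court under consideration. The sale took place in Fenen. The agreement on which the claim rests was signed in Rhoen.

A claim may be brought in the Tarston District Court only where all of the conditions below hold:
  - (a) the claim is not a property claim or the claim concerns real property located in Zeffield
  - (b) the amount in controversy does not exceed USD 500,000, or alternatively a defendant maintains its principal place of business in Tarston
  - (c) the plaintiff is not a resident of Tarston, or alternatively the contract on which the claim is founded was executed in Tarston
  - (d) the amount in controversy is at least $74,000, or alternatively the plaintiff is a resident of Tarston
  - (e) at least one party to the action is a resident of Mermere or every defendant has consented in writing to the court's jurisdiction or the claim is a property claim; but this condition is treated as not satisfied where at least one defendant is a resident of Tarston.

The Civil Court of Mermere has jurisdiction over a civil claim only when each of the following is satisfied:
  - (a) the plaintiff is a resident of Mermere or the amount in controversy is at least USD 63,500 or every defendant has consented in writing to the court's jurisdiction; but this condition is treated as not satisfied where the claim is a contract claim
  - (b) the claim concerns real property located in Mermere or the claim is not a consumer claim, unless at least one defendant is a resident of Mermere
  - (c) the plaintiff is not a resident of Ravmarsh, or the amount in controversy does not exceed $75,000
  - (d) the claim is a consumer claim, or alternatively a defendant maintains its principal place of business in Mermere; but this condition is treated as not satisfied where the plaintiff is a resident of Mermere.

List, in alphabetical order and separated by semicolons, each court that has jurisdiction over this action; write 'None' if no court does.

None

The Tarston District Court:
  (a) The claim is a consumer claim, not a property claim, so one alternative holds. Satisfied.
  (b) The amount in controversy is USD 68,750, within the USD 500,000 ceiling, so this disjunct is met. Satisfied.
  (c) The plaintiff resides in Rhoen, which is not Tarston, so this disjunct is met. Met.
  (d) The amount in controversy is 68,750 dollars, below the 74,000 dollars floor; the plaintiff resides in Rhoen, not Tarston — none of the alternatives is met. Not satisfied.
  (e) Every defendant has filed written consent, so one alternative holds. The carve-out does not apply: no defendant resides in Tarston (they reside in Rhoen, Rhoen). Met.
  → At least one condition fails; no jurisdiction.
The Civil Court of Mermere:
  (a) The amount in controversy is 68,750 dollars, which meets the $63,500 floor — that alternative is enough. And the carve-out is inapplicable — the claim is a consumer claim, not a contract claim. Condition met.
  (b) The claim does not concern real property; the claim is a consumer claim — every alternative fails. Nor does the 'unless' clause help: no defendant resides in Mermere (they reside in Rhoen, Rhoen). Condition not met.
  (c) The plaintiff resides in Rhoen, which is not Ravmarsh — that alternative is enough. Satisfied.
  (d) The claim is a consumer claim, which satisfies one of the alternatives. The carve-out does not apply: the plaintiff resides in Rhoen, not Mermere. Condition met.
  → At least one condition fails; no jurisdiction.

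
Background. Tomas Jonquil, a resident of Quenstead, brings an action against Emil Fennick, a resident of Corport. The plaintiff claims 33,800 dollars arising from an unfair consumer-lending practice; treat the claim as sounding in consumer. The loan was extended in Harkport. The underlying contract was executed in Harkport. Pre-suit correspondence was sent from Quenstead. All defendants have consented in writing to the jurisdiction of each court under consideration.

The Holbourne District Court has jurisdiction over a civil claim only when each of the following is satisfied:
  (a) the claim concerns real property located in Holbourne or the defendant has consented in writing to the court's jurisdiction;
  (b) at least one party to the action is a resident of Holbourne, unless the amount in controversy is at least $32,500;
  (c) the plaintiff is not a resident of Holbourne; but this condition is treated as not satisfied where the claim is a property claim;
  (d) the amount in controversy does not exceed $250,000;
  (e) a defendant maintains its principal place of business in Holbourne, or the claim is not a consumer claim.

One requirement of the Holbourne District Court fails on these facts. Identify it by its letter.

The Holbourne District Court:
  (a) Every defendant has filed written consent, so this disjunct is met. Met.
  (b) No party resides in Holbourne. However, the amount in controversy is 33,800 dollars, which meets the USD 32,500 floor, so the 'unless' proviso supplies this condition. Condition met.
  (c) The plaintiff resides in Quenstead, which is not Holbourne. The carve-out does not apply: the claim is a consumer claim, not a property claim. Satisfied.
  (d) The amount in controversy is USD 33,800, within the $250,000 ceiling. Satisfied.
  (e) No defendant is a corporation; the claim is a consumer claim — none of the alternatives is met. Not met.
Only condition (e) fails.

(e)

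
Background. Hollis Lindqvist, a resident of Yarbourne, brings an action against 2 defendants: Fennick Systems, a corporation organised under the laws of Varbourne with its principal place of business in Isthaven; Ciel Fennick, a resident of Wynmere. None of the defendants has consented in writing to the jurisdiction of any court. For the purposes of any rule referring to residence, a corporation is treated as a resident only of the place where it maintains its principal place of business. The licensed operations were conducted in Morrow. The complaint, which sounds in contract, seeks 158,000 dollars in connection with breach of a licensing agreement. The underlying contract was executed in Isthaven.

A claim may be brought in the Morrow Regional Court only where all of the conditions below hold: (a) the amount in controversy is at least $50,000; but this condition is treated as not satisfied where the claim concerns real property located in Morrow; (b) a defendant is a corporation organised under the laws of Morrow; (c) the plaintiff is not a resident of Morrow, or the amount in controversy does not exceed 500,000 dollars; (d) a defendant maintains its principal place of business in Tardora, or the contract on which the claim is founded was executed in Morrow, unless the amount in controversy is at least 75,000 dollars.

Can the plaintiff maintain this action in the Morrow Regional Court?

The Morrow Regional Court:
  (a) The amount in controversy is USD 158,000, which meets the $50,000 floor. The carve-out does not apply: the claim does not concern real property. Condition met.
  (b) The corporate defendant(s) are organised in Varbourne, not Morrow. Not met.
  (c) The plaintiff resides in Yarbourne, which is not Morrow, so one alternative holds. Condition met.
  (d) The corporate defendant(s) have their principal place of business in Isthaven, not Tardora; the contract was executed in Isthaven, not Morrow — none of the alternatives is met. However, the amount in controversy is $158,000, which meets the $75,000 floor, so the 'unless' proviso supplies this condition. Condition met.
  → The court lacks jurisdiction.

No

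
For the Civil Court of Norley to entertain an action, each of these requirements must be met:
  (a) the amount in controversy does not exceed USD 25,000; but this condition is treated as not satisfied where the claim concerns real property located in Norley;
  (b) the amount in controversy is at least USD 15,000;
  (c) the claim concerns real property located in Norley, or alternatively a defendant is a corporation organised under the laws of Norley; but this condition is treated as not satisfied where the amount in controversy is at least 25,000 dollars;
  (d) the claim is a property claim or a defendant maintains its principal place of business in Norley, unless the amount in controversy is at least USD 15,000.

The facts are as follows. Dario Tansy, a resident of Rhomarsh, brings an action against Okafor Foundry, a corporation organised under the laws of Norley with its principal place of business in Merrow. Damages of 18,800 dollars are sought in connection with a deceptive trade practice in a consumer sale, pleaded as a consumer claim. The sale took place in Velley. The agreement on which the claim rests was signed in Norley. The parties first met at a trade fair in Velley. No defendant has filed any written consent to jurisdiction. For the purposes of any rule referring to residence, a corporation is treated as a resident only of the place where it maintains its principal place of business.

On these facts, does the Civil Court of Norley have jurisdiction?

Yes

The Civil Court of Norley:
  (a) The amount in controversy is 18,800 dollars, within the USD 25,000 ceiling. The exception is not triggered, since the claim does not concern real property. Satisfied.
  (b) The amount in controversy is 18,800 dollars, which meets the $15,000 floor. Met.
  (c) Okafor Foundry is organised under the laws of Norley, so this disjunct is met. The exception is not triggered, since the amount in controversy is $18,800, below the 25,000 dollars floor. Met.
  (d) The claim is a consumer claim, not a property claim; the corporate defendant(s) have their principal place of business in Merrow, not Norley — none of the alternatives is met. However, the amount in controversy is USD 18,800, which meets the $15,000 floor, so the 'unless' proviso supplies this condition. Satisfied.
  → All conditions met; jurisdiction exists.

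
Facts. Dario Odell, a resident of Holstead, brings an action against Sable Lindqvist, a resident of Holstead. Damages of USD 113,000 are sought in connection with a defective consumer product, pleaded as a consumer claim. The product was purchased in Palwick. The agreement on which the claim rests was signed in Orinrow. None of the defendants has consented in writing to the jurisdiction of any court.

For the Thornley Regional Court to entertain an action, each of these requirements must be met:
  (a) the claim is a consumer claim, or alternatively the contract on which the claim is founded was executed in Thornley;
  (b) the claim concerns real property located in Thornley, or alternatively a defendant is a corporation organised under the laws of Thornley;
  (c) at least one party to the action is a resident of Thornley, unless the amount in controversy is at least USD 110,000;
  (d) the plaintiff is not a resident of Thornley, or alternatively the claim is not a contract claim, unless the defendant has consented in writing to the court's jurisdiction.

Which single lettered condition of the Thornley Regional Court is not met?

(b)

The Thornley Regional Court:
  (a) The claim is a consumer claim — that alternative is enough. Satisfied.
  (b) The claim does not concern real property; no defendant is a corporation — no alternative holds. Condition not met.
  (c) No party resides in Thornley. However, the amount in controversy is 113,000 dollars, which meets the 110,000 dollars floor, so the 'unless' proviso supplies this condition. Satisfied.
  (d) The plaintiff resides in Holstead, which is not Thornley — that alternative is enough. Satisfied.
Only condition (b) fails.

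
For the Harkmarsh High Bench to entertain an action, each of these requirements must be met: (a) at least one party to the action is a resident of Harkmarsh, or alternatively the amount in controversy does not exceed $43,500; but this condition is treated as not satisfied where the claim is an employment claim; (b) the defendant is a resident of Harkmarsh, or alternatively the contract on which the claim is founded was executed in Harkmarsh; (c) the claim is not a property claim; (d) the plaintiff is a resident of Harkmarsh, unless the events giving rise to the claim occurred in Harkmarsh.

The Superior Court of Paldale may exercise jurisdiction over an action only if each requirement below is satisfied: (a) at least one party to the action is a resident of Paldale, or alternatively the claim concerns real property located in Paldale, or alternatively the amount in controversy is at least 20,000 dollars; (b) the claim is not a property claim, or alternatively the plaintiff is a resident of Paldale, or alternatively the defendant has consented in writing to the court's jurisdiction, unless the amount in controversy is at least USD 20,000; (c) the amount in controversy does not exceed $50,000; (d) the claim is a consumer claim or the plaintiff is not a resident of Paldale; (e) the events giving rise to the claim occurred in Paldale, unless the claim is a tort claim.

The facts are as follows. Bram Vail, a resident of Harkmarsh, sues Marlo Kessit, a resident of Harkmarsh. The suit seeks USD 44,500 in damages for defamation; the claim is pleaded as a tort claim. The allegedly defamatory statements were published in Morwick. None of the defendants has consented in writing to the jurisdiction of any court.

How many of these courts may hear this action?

The Harkmarsh High Bench:
  (a) Bram Vail resides in Harkmarsh, so one alternative holds. And the carve-out is inapplicable — the claim is a tort claim, not an employment claim. Satisfied.
  (b) The defendant resides in Harkmarsh — that alternative is enough. Satisfied.
  (c) The claim is a tort claim, not a property claim. Satisfied.
  (d) The plaintiff resides in Harkmarsh. Met.
  → Jurisdiction lies.
The Superior Court of Paldale:
  (a) The amount in controversy is $44,500, which meets the $20,000 floor, so one alternative holds. Met.
  (b) The claim is a tort claim, not a property claim, so this disjunct is met. Met.
  (c) The amount in controversy is $44,500, within the USD 50,000 ceiling. Satisfied.
  (d) The plaintiff resides in Harkmarsh, which is not Paldale, so one alternative holds. Met.
  (e) The operative events occurred in Morwick, not Paldale. The proviso rescues it, though: the claim is a tort claim. Satisfied.
  → All conditions met; jurisdiction exists.
Courts with jurisdiction: the Harkmarsh High Bench, the Superior Court of Paldale — 2 in total.

2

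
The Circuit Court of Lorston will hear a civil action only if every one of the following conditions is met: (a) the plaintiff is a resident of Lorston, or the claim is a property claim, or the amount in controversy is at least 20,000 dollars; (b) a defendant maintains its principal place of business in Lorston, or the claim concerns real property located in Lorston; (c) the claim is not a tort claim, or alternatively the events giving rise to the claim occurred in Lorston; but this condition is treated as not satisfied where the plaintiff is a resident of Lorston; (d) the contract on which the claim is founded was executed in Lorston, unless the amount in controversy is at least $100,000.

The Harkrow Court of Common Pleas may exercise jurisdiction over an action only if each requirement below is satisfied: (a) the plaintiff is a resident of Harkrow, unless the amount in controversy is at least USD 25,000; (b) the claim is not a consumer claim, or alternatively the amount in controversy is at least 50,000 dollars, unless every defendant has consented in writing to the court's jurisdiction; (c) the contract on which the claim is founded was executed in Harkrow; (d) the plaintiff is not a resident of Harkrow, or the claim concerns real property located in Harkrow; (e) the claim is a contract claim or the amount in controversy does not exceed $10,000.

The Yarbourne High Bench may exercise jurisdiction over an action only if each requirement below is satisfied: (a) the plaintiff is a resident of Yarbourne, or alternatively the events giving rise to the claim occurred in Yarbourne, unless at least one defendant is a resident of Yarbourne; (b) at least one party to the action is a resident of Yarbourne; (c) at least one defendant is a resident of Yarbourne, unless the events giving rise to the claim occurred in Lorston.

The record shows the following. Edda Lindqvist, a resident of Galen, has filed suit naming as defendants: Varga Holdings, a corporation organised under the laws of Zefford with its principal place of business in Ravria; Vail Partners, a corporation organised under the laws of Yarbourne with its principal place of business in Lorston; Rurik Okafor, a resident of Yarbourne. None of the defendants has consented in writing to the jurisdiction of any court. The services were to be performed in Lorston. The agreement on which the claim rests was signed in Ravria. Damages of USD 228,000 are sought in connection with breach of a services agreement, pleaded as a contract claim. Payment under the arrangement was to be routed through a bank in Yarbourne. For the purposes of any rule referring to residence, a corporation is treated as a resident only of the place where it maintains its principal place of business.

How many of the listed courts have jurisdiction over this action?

2

The Circuit Court of Lorston:
  (a) The amount in controversy is $228,000, which meets the $20,000 floor — that alternative is enough. Condition met.
  (b) Vail Partners has its principal place of business in Lorston, so one alternative holds. Satisfied.
  (c) The claim is a contract claim, not a tort claim, so this disjunct is met. The exception is not triggered, since the plaintiff resides in Galen, not Lorston. Condition met.
  (d) The contract was executed in Ravria, not Lorston. The proviso rescues it, though: the amount in controversy is USD 228,000, which meets the USD 100,000 floor. Satisfied.
  → Jurisdiction lies.
The Harkrow Court of Common Pleas:
  (a) The plaintiff resides in Galen, not Harkrow. But the amount in controversy is 228,000 dollars, which meets the $25,000 floor, and the 'unless' clause therefore excuses the requirement. Met.
  (b) The claim is a contract claim, not a consumer claim — that alternative is enough. Met.
  (c) The contract was executed in Ravria, not Harkrow. Not met.
  (d) The plaintiff resides in Galen, which is not Harkrow, which satisfies one of the alternatives. Satisfied.
  (e) The claim is a contract claim, so one alternative holds. Satisfied.
  → The court lacks jurisdiction.
The Yarbourne High Bench:
  (a) The plaintiff resides in Galen, not Yarbourne; the operative events occurred in Lorston, not Yarbourne — every alternative fails. However, Rurik Okafor resides in Yarbourne, so the 'unless' proviso supplies this condition. Satisfied.
  (b) Rurik Okafor resides in Yarbourne. Condition met.
  (c) Rurik Okafor resides in Yarbourne. Met.
  → The court has jurisdiction.
Courts with jurisdiction: the Circuit Court of Lorston, the Yarbourne High Bench — 2 in total.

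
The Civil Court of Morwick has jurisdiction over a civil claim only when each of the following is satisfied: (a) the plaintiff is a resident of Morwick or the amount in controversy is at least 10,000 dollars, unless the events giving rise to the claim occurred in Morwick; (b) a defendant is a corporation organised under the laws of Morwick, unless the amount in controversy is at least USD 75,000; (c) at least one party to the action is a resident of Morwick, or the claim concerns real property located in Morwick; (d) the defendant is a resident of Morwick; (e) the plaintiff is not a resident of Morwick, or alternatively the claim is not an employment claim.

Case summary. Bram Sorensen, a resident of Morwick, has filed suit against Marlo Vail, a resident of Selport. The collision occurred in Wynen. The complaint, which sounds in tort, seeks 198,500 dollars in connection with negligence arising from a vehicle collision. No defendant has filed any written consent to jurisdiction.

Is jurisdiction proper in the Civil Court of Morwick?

No

The Civil Court of Morwick:
  (a) The plaintiff resides in Morwick — that alternative is enough. Condition met.
  (b) No defendant is a corporation. However, the amount in controversy is 198,500 dollars, which meets the USD 75,000 floor, so the 'unless' proviso supplies this condition. Met.
  (c) Bram Sorensen resides in Morwick — that alternative is enough. Condition met.
  (d) The defendant resides in Selport, not Morwick. Fails.
  (e) The claim is a tort claim, not an employment claim, so this disjunct is met. Satisfied.
  → No jurisdiction.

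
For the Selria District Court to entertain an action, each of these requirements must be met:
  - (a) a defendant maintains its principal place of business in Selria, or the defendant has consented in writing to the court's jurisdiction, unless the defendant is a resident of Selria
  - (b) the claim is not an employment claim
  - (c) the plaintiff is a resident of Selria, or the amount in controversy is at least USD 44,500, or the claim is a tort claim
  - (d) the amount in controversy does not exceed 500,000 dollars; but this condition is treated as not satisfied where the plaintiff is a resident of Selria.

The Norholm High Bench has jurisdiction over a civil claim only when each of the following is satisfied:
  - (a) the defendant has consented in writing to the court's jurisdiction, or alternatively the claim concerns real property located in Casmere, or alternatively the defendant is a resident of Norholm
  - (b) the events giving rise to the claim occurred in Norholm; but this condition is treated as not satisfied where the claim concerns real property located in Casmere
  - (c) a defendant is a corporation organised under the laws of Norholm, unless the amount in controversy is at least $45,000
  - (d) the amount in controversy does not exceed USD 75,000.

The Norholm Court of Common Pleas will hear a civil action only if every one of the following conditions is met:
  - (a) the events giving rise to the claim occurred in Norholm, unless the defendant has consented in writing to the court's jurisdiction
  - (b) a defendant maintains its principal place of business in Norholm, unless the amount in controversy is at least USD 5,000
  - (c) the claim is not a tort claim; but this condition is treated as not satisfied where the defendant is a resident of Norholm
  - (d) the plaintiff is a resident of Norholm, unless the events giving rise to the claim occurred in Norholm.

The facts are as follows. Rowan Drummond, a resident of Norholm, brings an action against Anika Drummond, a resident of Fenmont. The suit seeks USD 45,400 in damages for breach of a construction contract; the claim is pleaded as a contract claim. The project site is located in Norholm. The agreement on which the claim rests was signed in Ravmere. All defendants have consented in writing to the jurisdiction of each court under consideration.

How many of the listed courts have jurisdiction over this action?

3

The Selria District Court:
  (a) Every defendant has filed written consent — that alternative is enough. Condition met.
  (b) The claim is a contract claim, not an employment claim. Condition met.
  (c) The amount in controversy is $45,400, which meets the USD 44,500 floor — that alternative is enough. Satisfied.
  (d) The amount in controversy is 45,400 dollars, within the USD 500,000 ceiling. And the carve-out is inapplicable — the plaintiff resides in Norholm, not Selria. Satisfied.
  → Every requirement is satisfied — jurisdiction.
The Norholm High Bench:
  (a) Every defendant has filed written consent — that alternative is enough. Met.
  (b) The operative events occurred in Norholm. And the carve-out is inapplicable — the claim does not concern real property. Met.
  (c) No defendant is a corporation. However, the amount in controversy is $45,400, which meets the USD 45,000 floor, so the 'unless' proviso supplies this condition. Met.
  (d) The amount in controversy is $45,400, within the $75,000 ceiling. Satisfied.
  → The court has jurisdiction.
The Norholm Court of Common Pleas:
  (a) The operative events occurred in Norholm. Condition met.
  (b) No defendant is a corporation. However, the amount in controversy is $45,400, which meets the $5,000 floor, so the 'unless' proviso supplies this condition. Condition met.
  (c) The claim is a contract claim, not a tort claim. The carve-out does not apply: the defendant resides in Fenmont, not Norholm. Satisfied.
  (d) The plaintiff resides in Norholm. Condition met.
  → Every requirement is satisfied — jurisdiction.
Courts with jurisdiction: the Selria District Court, the Norholm High Bench, the Norholm Court of Common Pleas — 3 in total.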